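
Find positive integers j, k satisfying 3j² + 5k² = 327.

Try small values of j and check whether (327 - 3j²)/5 is a perfect square.
j = 7: 3·7² = 147, so 5k² = 327 - 147 = 180, giving k² = 36, k = 6.
Check: 3·7² + 5·6² = 147 + 180 = 327 ✓

j = 7, k = 6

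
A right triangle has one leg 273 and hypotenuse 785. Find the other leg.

b² = c² - a² = 616225 - 74529 = 541696
b = 736

736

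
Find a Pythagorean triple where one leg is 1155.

We need the other leg and hypotenuse such that 1155² + x² = c².
Take x = 1656, c = 2019: 1155² + 1656² = 1334025 + 2742336 = 4076361 = 2019² ✓
Triple: (1155, 1656, 2019)

(1155, 1656, 2019)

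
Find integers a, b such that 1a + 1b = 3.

Step 1: Check solvability.
gcd(1, 1) = 1
Since 1 divides 3, solutions exist.

Step 2: Apply extended Euclidean algorithm to find gcd.
We find integers such that 1*x0 + 1*y0 = 1

Step 3: Scale the particular solution.
Multiply by 3/1 = 3:
a = 0, b = 3

Step 4: Verify.
1*(0) + 1*(3) = 3 = 3 ✓

a = 0, b = 3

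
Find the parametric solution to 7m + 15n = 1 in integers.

Step 1: Compute gcd(7, 15) = 1.
Since 1 divides 1, solutions exist.

Step 2: Find a particular solution using extended Euclidean algorithm.
We get m₀ = -2, n₀ = 1.
Check: 7*-2 + 15*1 = 1 = 1 ✓

Step 3: Write the general solution.
m = -2 + (15/1)t = -2 + 15t
n = 1 - (7/1)t = 1 - 7t
for any integer t.

m = -2 + 15t, n = 1 - 7t for integer t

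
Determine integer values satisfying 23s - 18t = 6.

Step 1: Check solvability.
gcd(23, 18) = 1
Since 1 divides 6, solutions exist.

Step 2: Apply extended Euclidean algorithm to find gcd.
We find integers such that 23*x0 + 18*y0 = 1

Step 3: Scale the particular solution.
Multiply by 6/1 = 6:
s = -42, t = -54

Step 4: Verify.
23*(-42) - 18*(-54) = 6 = 6 ✓

s = -42, t = -54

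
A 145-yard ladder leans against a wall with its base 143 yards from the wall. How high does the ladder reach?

The ladder, wall, and ground form a right triangle with hypotenuse 145 and one leg 143.
By the Pythagorean theorem: h² = 145² - 143² = 21025 - 20449 = 576
h = √576 = 24 yards

24 yards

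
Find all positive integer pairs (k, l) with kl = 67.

The positive divisors of 67 are: 1, 67.
Each divisor d gives the pair (d, 67/d):
(1, 67), (67, 1)

(1, 67), (67, 1)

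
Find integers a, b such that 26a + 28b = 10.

Step 1: Check solvability.
gcd(26, 28) = 2
Since 2 divides 10, solutions exist.

Step 2: Apply extended Euclidean algorithm to find gcd.
We find integers such that 26*x0 + 28*y0 = 2

Step 3: Scale the particular solution.
Multiply by 10/2 = 5:
a = -5, b = 5

Step 4: Verify.
26*(-5) + 28*(5) = 10 = 10 ✓

a = -5, b = 5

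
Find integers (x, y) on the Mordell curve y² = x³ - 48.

Try small integer x values and check whether x³ - 48 is a perfect square.
x = 28: x³ - 48 = 28³ - 48 = 21952 - 48 = 21904
Is 21904 a perfect square? 148² = 21904 ✓
So (x, y) = (28, 148) is a solution.

x = 28, y = 148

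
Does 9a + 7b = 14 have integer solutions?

Step 1: Compute gcd(9, 7).
gcd(9, 7) = 1

Step 2: Check divisibility.
Does 1 divide 14? 14 = 1 x 14, so yes.

By the theorem on linear Diophantine equations, 9a + 7b = 14 has integer solutions if and only if gcd(9, 7) divides 14. Since 1 | 14, solutions exist.

Yes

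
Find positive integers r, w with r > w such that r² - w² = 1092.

Factor: r² - w² = (r+w)(r-w) = 1092.
We need two factors of 1092 with the same parity.
Use r+w = 546 and r-w = 2 (product 546·2 = 1092).
Adding: 2r = 548, so r = 274.
Subtracting: 2w = 544, so w = 272.
Check: 274² - 272² = 75076 - 73984 = 1092 ✓

r = 274, w = 272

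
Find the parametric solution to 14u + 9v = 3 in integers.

Step 1: Compute gcd(14, 9) = 1.
Since 1 divides 3, solutions exist.

Step 2: Find a particular solution using extended Euclidean algorithm.
We get u₀ = 6, v₀ = -9.
Check: 14*6 + 9*-9 = 3 = 3 ✓

Step 3: Write the general solution.
u = 6 + (9/1)t = 6 + 9t
v = -9 - (14/1)t = -9 - 14t
for any integer t.

u = 6 + 9t, v = -9 - 14t for integer t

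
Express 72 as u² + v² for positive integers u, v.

We need to find integers u, v > 0 such that u² + v² = 72.
Trying u = 6: v² = 72 - 6² = 72 - 36 = 36
v = 6
Check: 6² + 6² = 36 + 36 = 72 ✓

72 = 6² + 6²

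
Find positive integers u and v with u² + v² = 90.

We need to find integers u, v > 0 such that u² + v² = 90.
Trying u = 3: v² = 90 - 3² = 90 - 9 = 81
v = 9
Check: 3² + 9² = 9 + 81 = 90 ✓

90 = 3² + 9²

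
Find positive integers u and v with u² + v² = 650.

We need to find integers u, v > 0 such that u² + v² = 650.
Trying u = 5: v² = 650 - 5² = 650 - 25 = 625
v = 25
Check: 5² + 25² = 25 + 625 = 650 ✓

650 = 5² + 25²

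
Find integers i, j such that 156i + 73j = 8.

Step 1: Check solvability.
gcd(156, 73) = 1
Since 1 divides 8, solutions exist.

Step 2: Apply extended Euclidean algorithm to find gcd.
We find integers such that 156*x0 + 73*y0 = 1

Step 3: Scale the particular solution.
Multiply by 8/1 = 8:
i = 176, j = -376

Step 4: Verify.
156*(176) + 73*(-376) = 8 = 8 ✓

i = 176, j = -376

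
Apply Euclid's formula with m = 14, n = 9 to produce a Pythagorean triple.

a = m² - n² = 14² - 9² = 196 - 81 = 115
b = 2mn = 2·14·9 = 252
c = m² + n² = 196 + 81 = 277
Verify: 115² + 252² = 13225 + 63504 = 76729 = 277² ✓

(115, 252, 277)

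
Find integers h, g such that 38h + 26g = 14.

Step 1: Check solvability.
gcd(38, 26) = 2
Since 2 divides 14, solutions exist.

Step 2: Apply extended Euclidean algorithm to find gcd.
We find integers such that 38*x0 + 26*y0 = 2

Step 3: Scale the particular solution.
Multiply by 14/2 = 7:
h = -14, g = 21

Step 4: Verify.
38*(-14) + 26*(21) = 14 = 14 ✓

h = -14, g = 21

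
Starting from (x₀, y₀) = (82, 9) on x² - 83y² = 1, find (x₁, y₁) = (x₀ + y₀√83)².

Solutions to x² - Dy² = 1 are generated by powers of (x₀ + y₀√D).
The next solution satisfies x₁ + y₁√83 = (x₀ + y₀√83)², giving:
x₁ = x₀² + 83y₀² = 82² + 83·9² = 6724 + 6723 = 13447
y₁ = 2x₀y₀ = 2·82·9 = 1476

Verify: 13447² - 83·1476² = 180821809 - 180821808 = 1 ✓

x = 13447, y = 1476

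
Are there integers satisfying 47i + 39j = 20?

Step 1: Compute gcd(47, 39).
gcd(47, 39) = 1

Step 2: Check divisibility.
Does 1 divide 20? 20 = 1 x 20, so yes.

By the theorem on linear Diophantine equations, 47i + 39j = 20 has integer solutions if and only if gcd(47, 39) divides 20. Since 1 | 20, solutions exist.

Yes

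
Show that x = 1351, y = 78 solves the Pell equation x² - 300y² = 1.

Compute x² = 1351² = 1825201
Compute 300y² = 300·78² = 300·6084 = 1825200
x² - 300y² = 1825201 - 1825200 = 1
Since this equals 1, (1351, 78) is a solution.

Yes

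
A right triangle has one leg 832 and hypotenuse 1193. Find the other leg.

a² = c² - b² = 1423249 - 692224 = 731025
a = 855

855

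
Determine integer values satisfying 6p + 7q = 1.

Step 1: Check solvability.
gcd(6, 7) = 1
Since 1 divides 1, solutions exist.

Step 2: Apply extended Euclidean algorithm to find gcd.
We find integers such that 6*x0 + 7*y0 = 1

Step 3: Scale the particular solution.
Multiply by 1/1 = 1:
p = -1, q = 1

Step 4: Verify.
6*(-1) + 7*(1) = 1 = 1 ✓

p = -1, q = 1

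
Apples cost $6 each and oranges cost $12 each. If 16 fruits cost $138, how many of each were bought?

Let a = apples, o = oranges.
a + o = 16
6a + 12o = 138
Substitute o = 16 - a:
6a + 12(16 - a) = 138
(6 - 12)a = 138 - 192
-6a = -54
a = 9, o = 16 - 9 = 7

Apples: 9, Oranges: 7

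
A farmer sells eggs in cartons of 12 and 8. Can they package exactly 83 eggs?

We need non-negative a, b with 12a + 8b = 83.
gcd(12, 8) = 4, and 4 does not divide 83.
No integer solutions exist.

No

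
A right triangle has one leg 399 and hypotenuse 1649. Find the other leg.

b² = c² - a² = 2719201 - 159201 = 2560000
b = 1600

1600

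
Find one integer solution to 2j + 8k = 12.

Step 1: Check solvability.
gcd(2, 8) = 2
Since 2 divides 12, solutions exist.

Step 2: Apply extended Euclidean algorithm to find gcd.
We find integers such that 2*x0 + 8*y0 = 2

Step 3: Scale the particular solution.
Multiply by 12/2 = 6:
j = 6, k = 0

Step 4: Verify.
2*(6) + 8*(0) = 12 = 12 ✓

j = 6, k = 0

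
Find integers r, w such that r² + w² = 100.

We need to find integers r, w > 0 such that r² + w² = 100.
Trying r = 6: w² = 100 - 6² = 100 - 36 = 64
w = 8
Check: 6² + 8² = 36 + 64 = 100 ✓

100 = 6² + 8²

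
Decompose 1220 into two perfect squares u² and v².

We need to find integers u, v > 0 such that u² + v² = 1220.
Trying u = 8: v² = 1220 - 8² = 1220 - 64 = 1156
v = 34
Check: 8² + 34² = 64 + 1156 = 1220 ✓

1220 = 8² + 34²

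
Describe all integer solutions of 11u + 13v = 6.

Step 1: Compute gcd(11, 13) = 1.
Since 1 divides 6, solutions exist.

Step 2: Find a particular solution using extended Euclidean algorithm.
We get u₀ = 36, v₀ = -30.
Check: 11*36 + 13*-30 = 6 = 6 ✓

Step 3: Write the general solution.
u = 36 + (13/1)t = 36 + 13t
v = -30 - (11/1)t = -30 - 11t
for any integer t.

u = 36 + 13t, v = -30 - 11t for integer t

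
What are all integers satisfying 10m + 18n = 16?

Step 1: Compute gcd(10, 18) = 2.
Since 2 divides 16, solutions exist.

Step 2: Find a particular solution using extended Euclidean algorithm.
We get m₀ = 16, n₀ = -8.
Check: 10*16 + 18*-8 = 16 = 16 ✓

Step 3: Write the general solution.
m = 16 + (18/2)t = 16 + 9t
n = -8 - (10/2)t = -8 - 5t
for any integer t.

m = 16 + 9t, n = -8 - 5t for integer t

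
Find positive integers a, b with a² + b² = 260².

We need a² + b² = 260² = 67600.
Trying: 252² + 64² = 63504 + 4096 = 67600 ✓

(252, 64, 260)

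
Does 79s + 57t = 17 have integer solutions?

Step 1: Compute gcd(79, 57).
gcd(79, 57) = 1

Step 2: Check divisibility.
Does 1 divide 17? 17 = 1 x 17, so yes.

By the theorem on linear Diophantine equations, 79s + 57t = 17 has integer solutions if and only if gcd(79, 57) divides 17. Since 1 | 17, solutions exist.

Yes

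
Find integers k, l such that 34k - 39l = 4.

Step 1: Check solvability.
gcd(34, 39) = 1
Since 1 divides 4, solutions exist.

Step 2: Apply extended Euclidean algorithm to find gcd.
We find integers such that 34*x0 + 39*y0 = 1

Step 3: Scale the particular solution.
Multiply by 4/1 = 4:
k = -32, l = -28

Step 4: Verify.
34*(-32) - 39*(-28) = 4 = 4 ✓

k = -32, l = -28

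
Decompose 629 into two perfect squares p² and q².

We need to find integers p, q > 0 such that p² + q² = 629.
Trying p = 2: q² = 629 - 2² = 629 - 4 = 625
q = 25
Check: 2² + 25² = 4 + 625 = 629 ✓

629 = 2² + 25²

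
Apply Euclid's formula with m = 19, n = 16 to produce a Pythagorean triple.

a = m² - n² = 19² - 16² = 361 - 256 = 105
b = 2mn = 2·19·16 = 608
c = m² + n² = 361 + 256 = 617
Verify: 105² + 608² = 11025 + 369664 = 380689 = 617² ✓

(105, 608, 617)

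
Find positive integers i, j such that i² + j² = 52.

Search for i with 52 - i² a perfect square.
i = 4: 52 - 4² = 52 - 16 = 36 = 6² ✓
So i = 4, j = 6.

i = 4, j = 6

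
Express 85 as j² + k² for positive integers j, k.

We need to find integers j, k > 0 such that j² + k² = 85.
Trying j = 2: k² = 85 - 2² = 85 - 4 = 81
k = 9
Check: 2² + 9² = 4 + 81 = 85 ✓

85 = 2² + 9²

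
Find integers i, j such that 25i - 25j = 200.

Step 1: Check solvability.
gcd(25, 25) = 25
Since 25 divides 200, solutions exist.

Step 2: Apply extended Euclidean algorithm to find gcd.
We find integers such that 25*x0 + 25*y0 = 25

Step 3: Scale the particular solution.
Multiply by 200/25 = 8:
i = 0, j = -8

Step 4: Verify.
25*(0) - 25*(-8) = 200 = 200 ✓

i = 0, j = -8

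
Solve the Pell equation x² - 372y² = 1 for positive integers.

We seek the smallest positive integers (x, y) with x² - 372y² = 1, i.e., x² = 372y² + 1.
Try successive y values:
y = 1: x² = 372·1² + 1 = 373, not a perfect square
y = 2: x² = 372·2² + 1 = 1489, not a perfect square
y = 3: x² = 372·3² + 1 = 3349, not a perfect square
... continuing the search (or via continued fractions) ...
y = 630: x² = 372·630² + 1 = 147646801, x = 12151 ✓

Verify: 12151² - 372·630² = 147646801 - 147646800 = 1 ✓

x = 12151, y = 630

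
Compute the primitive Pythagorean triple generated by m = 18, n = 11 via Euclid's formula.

a = m² - n² = 18² - 11² = 324 - 121 = 203
b = 2mn = 2·18·11 = 396
c = m² + n² = 324 + 121 = 445
Verify: 203² + 396² = 41209 + 156816 = 198025 = 445² ✓

(203, 396, 445)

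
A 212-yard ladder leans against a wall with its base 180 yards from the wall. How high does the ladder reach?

The ladder, wall, and ground form a right triangle with hypotenuse 212 and one leg 180.
By the Pythagorean theorem: h² = 212² - 180² = 44944 - 32400 = 12544
h = √12544 = 112 yards

112 yards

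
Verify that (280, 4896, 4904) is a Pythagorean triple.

Compute a² + b² = 280² + 4896² = 78400 + 23970816 = 24049216
Compute c² = 4904² = 24049216
Since 24049216 = 24049216, confirmed.

Yes, it is a Pythagorean triple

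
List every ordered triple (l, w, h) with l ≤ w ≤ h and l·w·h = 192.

Iterate l from 1 to ⌊192^(1/3)⌋. For each l dividing 192, iterate w ≥ l with w dividing 192/l, and set h = 192/(l·w).
Triples found (16): (1×1×192), (1×2×96), (1×3×64), (1×4×48), (1×6×32), (1×8×24), (1×12×16), (2×2×48), (2×3×32), (2×4×24), (2×6×16), (2×8×12), (3×4×16), (3×8×8), (4×4×12), (4×6×8)

(1×1×192), (1×2×96), (1×3×64), (1×4×48), (1×6×32), (1×8×24), (1×12×16), (2×2×48), (2×3×32), (2×4×24), (2×6×16), (2×8×12), (3×4×16), (3×8×8), (4×4×12), (4×6×8)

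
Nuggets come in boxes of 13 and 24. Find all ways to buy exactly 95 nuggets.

We need non-negative integers (x, y) with 13x + 24y = 95.
For each x in 0..7, check if 95 - 13x is a non-negative multiple of 24.
No x yields an integer y ≥ 0.

No solution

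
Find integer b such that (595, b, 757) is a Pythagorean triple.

b² = c² - a² = 757² - 595² = 573049 - 354025 = 219024
b = sqrt(219024) = 468

468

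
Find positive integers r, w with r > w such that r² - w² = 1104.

Factor: r² - w² = (r+w)(r-w) = 1104.
We need two factors of 1104 with the same parity.
Use r+w = 552 and r-w = 2 (product 552·2 = 1104).
Adding: 2r = 554, so r = 277.
Subtracting: 2w = 550, so w = 275.
Check: 277² - 275² = 76729 - 75625 = 1104 ✓

r = 277, w = 275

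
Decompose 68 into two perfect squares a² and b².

We need to find integers a, b > 0 such that a² + b² = 68.
Trying a = 2: b² = 68 - 2² = 68 - 4 = 64
b = 8
Check: 2² + 8² = 4 + 64 = 68 ✓

68 = 2² + 8²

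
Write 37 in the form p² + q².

We need to find integers p, q > 0 such that p² + q² = 37.
Trying p = 1: q² = 37 - 1² = 37 - 1 = 36
q = 6
Check: 1² + 6² = 1 + 36 = 37 ✓

37 = 1² + 6²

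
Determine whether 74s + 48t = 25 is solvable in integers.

Step 1: Compute gcd(74, 48).
gcd(74, 48) = 2

Step 2: Check divisibility.
Does 2 divide 25? 25 = 2 x 12 + 1, so no.

By the theorem on linear Diophantine equations, 74s + 48t = 25 has integer solutions if and only if gcd(74, 48) divides 25. Since 2 does not divide 25, no solutions exist.

No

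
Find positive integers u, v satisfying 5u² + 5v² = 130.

Try small values of u and check whether (130 - 5u²)/5 is a perfect square.
u = 5: 5·5² = 125, so 5v² = 130 - 125 = 5, giving v² = 1, v = 1.
Check: 5·5² + 5·1² = 125 + 5 = 130 ✓

u = 5, v = 1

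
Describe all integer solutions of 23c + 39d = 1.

Step 1: Compute gcd(23, 39) = 1.
Since 1 divides 1, solutions exist.

Step 2: Find a particular solution using extended Euclidean algorithm.
We get c₀ = 17, d₀ = -10.
Check: 23*17 + 39*-10 = 1 = 1 ✓

Step 3: Write the general solution.
c = 17 + (39/1)t = 17 + 39t
d = -10 - (23/1)t = -10 - 23t
for any integer t.

c = 17 + 39t, d = -10 - 23t for integer t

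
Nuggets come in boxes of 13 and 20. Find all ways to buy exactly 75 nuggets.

We need non-negative integers (x, y) with 13x + 20y = 75.
For each x in 0..5, check if 75 - 13x is a non-negative multiple of 20.
No x yields an integer y ≥ 0.

No solution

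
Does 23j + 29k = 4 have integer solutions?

Step 1: Compute gcd(23, 29).
gcd(23, 29) = 1

Step 2: Check divisibility.
Does 1 divide 4? 4 = 1 x 4, so yes.

By the theorem on linear Diophantine equations, 23j + 29k = 4 has integer solutions if and only if gcd(23, 29) divides 4. Since 1 | 4, solutions exist.

Yes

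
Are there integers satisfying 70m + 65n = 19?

Step 1: Compute gcd(70, 65).
gcd(70, 65) = 5

Step 2: Check divisibility.
Does 5 divide 19? 19 = 5 x 3 + 4, so no.

By the theorem on linear Diophantine equations, 70m + 65n = 19 has integer solutions if and only if gcd(70, 65) divides 19. Since 5 does not divide 19, no solutions exist.

No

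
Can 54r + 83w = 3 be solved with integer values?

Step 1: Compute gcd(54, 83).
gcd(54, 83) = 1

Step 2: Check divisibility.
Does 1 divide 3? 3 = 1 x 3, so yes.

By the theorem on linear Diophantine equations, 54r + 83w = 3 has integer solutions if and only if gcd(54, 83) divides 3. Since 1 | 3, solutions exist.

Yes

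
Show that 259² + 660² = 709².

Compute a² + b²:
259² + 660² = 67081 + 435600 = 502681
Compute c²:
709² = 502681
Since 502681 = 502681, it is a Pythagorean triple.

Yes, it is a Pythagorean triple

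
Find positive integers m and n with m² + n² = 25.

We need to find integers m, n > 0 such that m² + n² = 25.
Trying m = 3: n² = 25 - 3² = 25 - 9 = 16
n = 4
Check: 3² + 4² = 9 + 16 = 25 ✓

25 = 3² + 4²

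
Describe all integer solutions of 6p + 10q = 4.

Step 1: Compute gcd(6, 10) = 2.
Since 2 divides 4, solutions exist.

Step 2: Find a particular solution using extended Euclidean algorithm.
We get p₀ = 4, q₀ = -2.
Check: 6*4 + 10*-2 = 4 = 4 ✓

Step 3: Write the general solution.
p = 4 + (10/2)t = 4 + 5t
q = -2 - (6/2)t = -2 - 3t
for any integer t.

p = 4 + 5t, q = -2 - 3t for integer t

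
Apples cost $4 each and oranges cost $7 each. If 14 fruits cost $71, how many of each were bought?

Let a = apples, o = oranges.
a + o = 14
4a + 7o = 71
Substitute o = 14 - a:
4a + 7(14 - a) = 71
(4 - 7)a = 71 - 98
-3a = -27
a = 9, o = 14 - 9 = 5

Apples: 9, Oranges: 5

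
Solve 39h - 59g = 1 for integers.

Step 1: Check solvability.
gcd(39, 59) = 1
Since 1 divides 1, solutions exist.

Step 2: Apply extended Euclidean algorithm to find gcd.
We find integers such that 39*x0 + 59*y0 = 1

Step 3: Scale the particular solution.
Multiply by 1/1 = 1:
h = -3, g = -2

Step 4: Verify.
39*(-3) - 59*(-2) = 1 = 1 ✓

h = -3, g = -2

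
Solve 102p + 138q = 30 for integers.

Step 1: Check solvability.
gcd(102, 138) = 6
Since 6 divides 30, solutions exist.

Step 2: Apply extended Euclidean algorithm to find gcd.
We find integers such that 102*x0 + 138*y0 = 6

Step 3: Scale the particular solution.
Multiply by 30/6 = 5:
p = -20, q = 15

Step 4: Verify.
102*(-20) + 138*(15) = 30 = 30 ✓

p = -20, q = 15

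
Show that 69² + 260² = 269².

Compute a² + b²:
69² + 260² = 4761 + 67600 = 72361
Compute c²:
269² = 72361
Since 72361 = 72361, it is a Pythagorean triple.

Yes, it is a Pythagorean triple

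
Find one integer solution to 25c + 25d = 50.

Step 1: Check solvability.
gcd(25, 25) = 25
Since 25 divides 50, solutions exist.

Step 2: Apply extended Euclidean algorithm to find gcd.
We find integers such that 25*x0 + 25*y0 = 25

Step 3: Scale the particular solution.
Multiply by 50/25 = 2:
c = 0, d = 2

Step 4: Verify.
25*(0) + 25*(2) = 50 = 50 ✓

c = 0, d = 2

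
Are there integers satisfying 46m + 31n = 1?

Step 1: Compute gcd(46, 31).
gcd(46, 31) = 1

Step 2: Check divisibility.
Does 1 divide 1? 1 = 1 x 1, so yes.

By the theorem on linear Diophantine equations, 46m + 31n = 1 has integer solutions if and only if gcd(46, 31) divides 1. Since 1 | 1, solutions exist.

Yes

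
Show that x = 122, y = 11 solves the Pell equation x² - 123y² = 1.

Compute x² = 122² = 14884
Compute 123y² = 123·11² = 123·121 = 14883
x² - 123y² = 14884 - 14883 = 1
Since this equals 1, (122, 11) is a solution.

Yes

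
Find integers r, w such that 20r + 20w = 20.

Step 1: Check solvability.
gcd(20, 20) = 20
Since 20 divides 20, solutions exist.

Step 2: Apply extended Euclidean algorithm to find gcd.
We find integers such that 20*x0 + 20*y0 = 20

Step 3: Scale the particular solution.
Multiply by 20/20 = 1:
r = 0, w = 1

Step 4: Verify.
20*(0) + 20*(1) = 20 = 20 ✓

r = 0, w = 1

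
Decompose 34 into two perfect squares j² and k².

We need to find integers j, k > 0 such that j² + k² = 34.
Trying j = 3: k² = 34 - 3² = 34 - 9 = 25
k = 5
Check: 3² + 5² = 9 + 25 = 34 ✓

34 = 3² + 5²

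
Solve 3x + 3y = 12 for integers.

Step 1: Check solvability.
gcd(3, 3) = 3
Since 3 divides 12, solutions exist.

Step 2: Apply extended Euclidean algorithm to find gcd.
We find integers such that 3*x0 + 3*y0 = 3

Step 3: Scale the particular solution.
Multiply by 12/3 = 4:
x = 0, y = 4

Step 4: Verify.
3*(0) + 3*(4) = 12 = 12 ✓

x = 0, y = 4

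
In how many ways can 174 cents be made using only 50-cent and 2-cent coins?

We need non-negative integers (x, y) with 50x + 2y = 174.
For each x from 0 to 3, check if (174 - 50x) is a non-negative multiple of 2.
Solutions (x, y): (0,87), (1,62), (2,37), (3,12)
Count: 4

4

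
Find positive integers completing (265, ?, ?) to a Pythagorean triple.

We need the other leg and hypotenuse such that 265² + x² = c².
Take x = 1392, c = 1417: 265² + 1392² = 70225 + 1937664 = 2007889 = 1417² ✓
Triple: (265, 1392, 1417)

(265, 1392, 1417)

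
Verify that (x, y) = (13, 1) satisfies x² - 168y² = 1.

Compute x² = 13² = 169
Compute 168y² = 168·1² = 168·1 = 168
x² - 168y² = 169 - 168 = 1
Since this equals 1, (13, 1) is a solution.

Yes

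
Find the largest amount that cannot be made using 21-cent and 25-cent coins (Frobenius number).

For two coprime denominations a and b, the Frobenius number (largest value not representable as a non-negative combination) is ab - a - b.
Here gcd(21, 25) = 1, so they are coprime.
F(21, 25) = 21·25 - 21 - 25 = 525 - 46 = 479

479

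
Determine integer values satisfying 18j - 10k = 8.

Step 1: Check solvability.
gcd(18, 10) = 2
Since 2 divides 8, solutions exist.

Step 2: Apply extended Euclidean algorithm to find gcd.
We find integers such that 18*x0 + 10*y0 = 2

Step 3: Scale the particular solution.
Multiply by 8/2 = 4:
j = -4, k = -8

Step 4: Verify.
18*(-4) - 10*(-8) = 8 = 8 ✓

j = -4, k = -8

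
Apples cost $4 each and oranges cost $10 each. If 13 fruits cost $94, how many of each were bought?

Let a = apples, o = oranges.
a + o = 13
4a + 10o = 94
Substitute o = 13 - a:
4a + 10(13 - a) = 94
(4 - 10)a = 94 - 130
-6a = -36
a = 6, o = 13 - 6 = 7

Apples: 6, Oranges: 7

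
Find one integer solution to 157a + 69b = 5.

Step 1: Check solvability.
gcd(157, 69) = 1
Since 1 divides 5, solutions exist.

Step 2: Apply extended Euclidean algorithm to find gcd.
We find integers such that 157*x0 + 69*y0 = 1

Step 3: Scale the particular solution.
Multiply by 5/1 = 5:
a = -145, b = 330

Step 4: Verify.
157*(-145) + 69*(330) = 5 = 5 ✓

a = -145, b = 330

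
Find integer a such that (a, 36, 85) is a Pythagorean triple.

a² = c² - b² = 85² - 36² = 7225 - 1296 = 5929
a = sqrt(5929) = 77

77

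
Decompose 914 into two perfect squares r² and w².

We need to find integers r, w > 0 such that r² + w² = 914.
Trying r = 17: w² = 914 - 17² = 914 - 289 = 625
w = 25
Check: 17² + 25² = 289 + 625 = 914 ✓

914 = 17² + 25²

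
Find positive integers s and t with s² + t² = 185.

We need to find integers s, t > 0 such that s² + t² = 185.
Trying s = 4: t² = 185 - 4² = 185 - 16 = 169
t = 13
Check: 4² + 13² = 16 + 169 = 185 ✓

185 = 4² + 13²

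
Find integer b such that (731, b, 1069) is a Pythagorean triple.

b² = c² - a² = 1069² - 731² = 1142761 - 534361 = 608400
b = sqrt(608400) = 780

780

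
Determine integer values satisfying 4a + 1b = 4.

Step 1: Check solvability.
gcd(4, 1) = 1
Since 1 divides 4, solutions exist.

Step 2: Apply extended Euclidean algorithm to find gcd.
We find integers such that 4*x0 + 1*y0 = 1

Step 3: Scale the particular solution.
Multiply by 4/1 = 4:
a = 0, b = 4

Step 4: Verify.
4*(0) + 1*(4) = 4 = 4 ✓

a = 0, b = 4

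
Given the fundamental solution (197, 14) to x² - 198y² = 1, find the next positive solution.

Solutions to x² - Dy² = 1 are generated by powers of (x₀ + y₀√D).
The next solution satisfies x₁ + y₁√198 = (x₀ + y₀√198)², giving:
x₁ = x₀² + 198y₀² = 197² + 198·14² = 38809 + 38808 = 77617
y₁ = 2x₀y₀ = 2·197·14 = 5516

Verify: 77617² - 198·5516² = 6024398689 - 6024398688 = 1 ✓

x = 77617, y = 5516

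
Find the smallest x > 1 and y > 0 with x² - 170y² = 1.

We seek the smallest positive integers (x, y) with x² - 170y² = 1, i.e., x² = 170y² + 1.
Try successive y values:
y = 1: x² = 170·1² + 1 = 171, not a perfect square
y = 2: x² = 170·2² + 1 = 681, not a perfect square
y = 3: x² = 170·3² + 1 = 1531, not a perfect square
... continuing the search (or via continued fractions) ...
y = 26: x² = 170·26² + 1 = 114921, x = 339 ✓

Verify: 339² - 170·26² = 114921 - 114920 = 1 ✓

x = 339, y = 26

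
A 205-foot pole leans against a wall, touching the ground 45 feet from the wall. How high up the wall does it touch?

The ladder, wall, and ground form a right triangle with hypotenuse 205 and one leg 45.
By the Pythagorean theorem: h² = 205² - 45² = 42025 - 2025 = 40000
h = √40000 = 200 feet

200 feet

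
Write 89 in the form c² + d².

We need to find integers c, d > 0 such that c² + d² = 89.
Trying c = 5: d² = 89 - 5² = 89 - 25 = 64
d = 8
Check: 5² + 8² = 25 + 64 = 89 ✓

89 = 5² + 8²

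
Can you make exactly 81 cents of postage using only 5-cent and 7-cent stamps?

We need non-negative x, y with 5x + 7y = 81.
gcd(5, 7) = 1 divides 81, so integer solutions exist.
Search for a non-negative one: x = 5 gives 7y = 81 - 25 = 56, so y = 8.
Check: 5·5 + 7·8 = 81 ✓

Yes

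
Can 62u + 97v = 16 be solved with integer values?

Step 1: Compute gcd(62, 97).
gcd(62, 97) = 1

Step 2: Check divisibility.
Does 1 divide 16? 16 = 1 x 16, so yes.

By the theorem on linear Diophantine equations, 62u + 97v = 16 has integer solutions if and only if gcd(62, 97) divides 16. Since 1 | 16, solutions exist.

Yes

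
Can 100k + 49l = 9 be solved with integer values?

Step 1: Compute gcd(100, 49).
gcd(100, 49) = 1

Step 2: Check divisibility.
Does 1 divide 9? 9 = 1 x 9, so yes.

By the theorem on linear Diophantine equations, 100k + 49l = 9 has integer solutions if and only if gcd(100, 49) divides 9. Since 1 | 9, solutions exist.

Yes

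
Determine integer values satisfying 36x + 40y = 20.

Step 1: Check solvability.
gcd(36, 40) = 4
Since 4 divides 20, solutions exist.

Step 2: Apply extended Euclidean algorithm to find gcd.
We find integers such that 36*x0 + 40*y0 = 4

Step 3: Scale the particular solution.
Multiply by 20/4 = 5:
x = -5, y = 5

Step 4: Verify.
36*(-5) + 40*(5) = 20 = 20 ✓

x = -5, y = 5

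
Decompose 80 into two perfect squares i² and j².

We need to find integers i, j > 0 such that i² + j² = 80.
Trying i = 4: j² = 80 - 4² = 80 - 16 = 64
j = 8
Check: 4² + 8² = 16 + 64 = 80 ✓

80 = 4² + 8²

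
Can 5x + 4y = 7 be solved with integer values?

Step 1: Compute gcd(5, 4).
gcd(5, 4) = 1

Step 2: Check divisibility.
Does 1 divide 7? 7 = 1 x 7, so yes.

By the theorem on linear Diophantine equations, 5x + 4y = 7 has integer solutions if and only if gcd(5, 4) divides 7. Since 1 | 7, solutions exist.

Yes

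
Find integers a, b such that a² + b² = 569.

We need to find integers a, b > 0 such that a² + b² = 569.
Trying a = 13: b² = 569 - 13² = 569 - 169 = 400
b = 20
Check: 13² + 20² = 169 + 400 = 569 ✓

569 = 13² + 20²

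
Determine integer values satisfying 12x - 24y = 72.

Step 1: Check solvability.
gcd(12, 24) = 12
Since 12 divides 72, solutions exist.

Step 2: Apply extended Euclidean algorithm to find gcd.
We find integers such that 12*x0 + 24*y0 = 12

Step 3: Scale the particular solution.
Multiply by 72/12 = 6:
x = 6, y = 0

Step 4: Verify.
12*(6) - 24*(0) = 72 = 72 ✓

x = 6, y = 0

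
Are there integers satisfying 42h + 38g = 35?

Step 1: Compute gcd(42, 38).
gcd(42, 38) = 2

Step 2: Check divisibility.
Does 2 divide 35? 35 = 2 x 17 + 1, so no.

By the theorem on linear Diophantine equations, 42h + 38g = 35 has integer solutions if and only if gcd(42, 38) divides 35. Since 2 does not divide 35, no solutions exist.

No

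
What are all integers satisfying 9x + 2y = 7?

Step 1: Compute gcd(9, 2) = 1.
Since 1 divides 7, solutions exist.

Step 2: Find a particular solution using extended Euclidean algorithm.
We get x₀ = 7, y₀ = -28.
Check: 9*7 + 2*-28 = 7 = 7 ✓

Step 3: Write the general solution.
x = 7 + (2/1)t = 7 + 2t
y = -28 - (9/1)t = -28 - 9t
for any integer t.

x = 7 + 2t, y = -28 - 9t for integer t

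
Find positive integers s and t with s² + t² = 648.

We need to find integers s, t > 0 such that s² + t² = 648.
Trying s = 18: t² = 648 - 18² = 648 - 324 = 324
t = 18
Check: 18² + 18² = 324 + 324 = 648 ✓

648 = 18² + 18²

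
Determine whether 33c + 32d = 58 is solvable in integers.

Step 1: Compute gcd(33, 32).
gcd(33, 32) = 1

Step 2: Check divisibility.
Does 1 divide 58? 58 = 1 x 58, so yes.

By the theorem on linear Diophantine equations, 33c + 32d = 58 has integer solutions if and only if gcd(33, 32) divides 58. Since 1 | 58, solutions exist.

Yes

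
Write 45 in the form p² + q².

We need to find integers p, q > 0 such that p² + q² = 45.
Trying p = 3: q² = 45 - 3² = 45 - 9 = 36
q = 6
Check: 3² + 6² = 9 + 36 = 45 ✓

45 = 3² + 6²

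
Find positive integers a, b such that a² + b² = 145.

Search for a with 145 - a² a perfect square.
a = 1: 145 - 1² = 145 - 1 = 144 = 12² ✓
So a = 1, b = 12.

a = 1, b = 12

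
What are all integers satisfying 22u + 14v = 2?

Step 1: Compute gcd(22, 14) = 2.
Since 2 divides 2, solutions exist.

Step 2: Find a particular solution using extended Euclidean algorithm.
We get u₀ = 2, v₀ = -3.
Check: 22*2 + 14*-3 = 2 = 2 ✓

Step 3: Write the general solution.
u = 2 + (14/2)t = 2 + 7t
v = -3 - (22/2)t = -3 - 11t
for any integer t.

u = 2 + 7t, v = -3 - 11t for integer t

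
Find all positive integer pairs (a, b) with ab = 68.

The positive divisors of 68 are: 1, 2, 4, 17, 34, 68.
Each divisor d gives the pair (d, 68/d):
(1, 68), (2, 34), (4, 17), (17, 4), (34, 2), (68, 1)

(1, 68), (2, 34), (4, 17), (17, 4), (34, 2), (68, 1)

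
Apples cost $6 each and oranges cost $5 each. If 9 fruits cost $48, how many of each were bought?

Let a = apples, o = oranges.
a + o = 9
6a + 5o = 48
Substitute o = 9 - a:
6a + 5(9 - a) = 48
(6 - 5)a = 48 - 45
1a = 3
a = 3, o = 9 - 3 = 6

Apples: 3, Oranges: 6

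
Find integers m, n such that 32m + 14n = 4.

Step 1: Check solvability.
gcd(32, 14) = 2
Since 2 divides 4, solutions exist.

Step 2: Apply extended Euclidean algorithm to find gcd.
We find integers such that 32*x0 + 14*y0 = 2

Step 3: Scale the particular solution.
Multiply by 4/2 = 2:
m = -6, n = 14

Step 4: Verify.
32*(-6) + 14*(14) = 4 = 4 ✓

m = -6, n = 14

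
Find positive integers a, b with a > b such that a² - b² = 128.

Factor: a² - b² = (a+b)(a-b) = 128.
We need two factors of 128 with the same parity.
Use a+b = 64 and a-b = 2 (product 64·2 = 128).
Adding: 2a = 66, so a = 33.
Subtracting: 2b = 62, so b = 31.
Check: 33² - 31² = 1089 - 961 = 128 ✓

a = 33, b = 31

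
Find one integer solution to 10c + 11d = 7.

Step 1: Check solvability.
gcd(10, 11) = 1
Since 1 divides 7, solutions exist.

Step 2: Apply extended Euclidean algorithm to find gcd.
We find integers such that 10*x0 + 11*y0 = 1

Step 3: Scale the particular solution.
Multiply by 7/1 = 7:
c = -7, d = 7

Step 4: Verify.
10*(-7) + 11*(7) = 7 = 7 ✓

c = -7, d = 7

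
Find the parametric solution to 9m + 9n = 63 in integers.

Step 1: Compute gcd(9, 9) = 9.
Since 9 divides 63, solutions exist.

Step 2: Find a particular solution using extended Euclidean algorithm.
We get m₀ = 0, n₀ = 7.
Check: 9*0 + 9*7 = 63 = 63 ✓

Step 3: Write the general solution.
m = 0 + (9/9)t = 0 + 1t
n = 7 - (9/9)t = 7 - 1t
for any integer t.

m = 0 + 1t, n = 7 - 1t for integer t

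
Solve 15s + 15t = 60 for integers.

Step 1: Check solvability.
gcd(15, 15) = 15
Since 15 divides 60, solutions exist.

Step 2: Apply extended Euclidean algorithm to find gcd.
We find integers such that 15*x0 + 15*y0 = 15

Step 3: Scale the particular solution.
Multiply by 60/15 = 4:
s = 0, t = 4

Step 4: Verify.
15*(0) + 15*(4) = 60 = 60 ✓

s = 0, t = 4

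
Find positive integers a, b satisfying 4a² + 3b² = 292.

Try small values of a and check whether (292 - 4a²)/3 is a perfect square.
a = 5: 4·5² = 100, so 3b² = 292 - 100 = 192, giving b² = 64, b = 8.
Check: 4·5² + 3·8² = 100 + 192 = 292 ✓

a = 5, b = 8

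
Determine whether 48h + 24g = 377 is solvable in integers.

Step 1: Compute gcd(48, 24).
gcd(48, 24) = 24

Step 2: Check divisibility.
Does 24 divide 377? 377 = 24 x 15 + 17, so no.

By the theorem on linear Diophantine equations, 48h + 24g = 377 has integer solutions if and only if gcd(48, 24) divides 377. Since 24 does not divide 377, no solutions exist.

No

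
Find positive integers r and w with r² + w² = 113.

We need to find integers r, w > 0 such that r² + w² = 113.
Trying r = 7: w² = 113 - 7² = 113 - 49 = 64
w = 8
Check: 7² + 8² = 49 + 64 = 113 ✓

113 = 7² + 8²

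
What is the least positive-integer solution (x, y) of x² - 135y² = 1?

We seek the smallest positive integers (x, y) with x² - 135y² = 1, i.e., x² = 135y² + 1.
Try successive y values:
y = 1: x² = 135·1² + 1 = 136, not a perfect square
y = 2: x² = 135·2² + 1 = 541, not a perfect square
y = 3: x² = 135·3² + 1 = 1216, not a perfect square
... continuing the search (or via continued fractions) ...
y = 21: x² = 135·21² + 1 = 59536, x = 244 ✓

Verify: 244² - 135·21² = 59536 - 59535 = 1 ✓

x = 244, y = 21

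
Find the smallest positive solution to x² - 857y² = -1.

We need x² = 857y² - 1. Try successive y:
y = 1: x² = 857·1² - 1 = 856, not a perfect square
y = 2: x² = 857·2² - 1 = 3427, not a perfect square
y = 3: x² = 857·3² - 1 = 7712, not a perfect square
...
y = 277325: x² = 857·277325² - 1 = 65911146370624 = 8118568² ✓
Check: 8118568² - 857·277325² = 65911146370624 - 65911146370625 = -1 ✓

x = 8118568, y = 277325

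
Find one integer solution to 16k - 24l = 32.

Step 1: Check solvability.
gcd(16, 24) = 8
Since 8 divides 32, solutions exist.

Step 2: Apply extended Euclidean algorithm to find gcd.
We find integers such that 16*x0 + 24*y0 = 8

Step 3: Scale the particular solution.
Multiply by 32/8 = 4:
k = -4, l = -4

Step 4: Verify.
16*(-4) - 24*(-4) = 32 = 32 ✓

k = -4, l = -4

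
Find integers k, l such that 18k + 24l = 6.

Step 1: Check solvability.
gcd(18, 24) = 6
Since 6 divides 6, solutions exist.

Step 2: Apply extended Euclidean algorithm to find gcd.
We find integers such that 18*x0 + 24*y0 = 6

Step 3: Scale the particular solution.
Multiply by 6/6 = 1:
k = -1, l = 1

Step 4: Verify.
18*(-1) + 24*(1) = 6 = 6 ✓

k = -1, l = 1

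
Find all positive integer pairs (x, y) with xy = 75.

The positive divisors of 75 are: 1, 3, 5, 15, 25, 75.
Each divisor d gives the pair (d, 75/d):
(1, 75), (3, 25), (5, 15), (15, 5), (25, 3), (75, 1)

(1, 75), (3, 25), (5, 15), (15, 5), (25, 3), (75, 1)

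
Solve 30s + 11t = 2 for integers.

Step 1: Check solvability.
gcd(30, 11) = 1
Since 1 divides 2, solutions exist.

Step 2: Apply extended Euclidean algorithm to find gcd.
We find integers such that 30*x0 + 11*y0 = 1

Step 3: Scale the particular solution.
Multiply by 2/1 = 2:
s = -8, t = 22

Step 4: Verify.
30*(-8) + 11*(22) = 2 = 2 ✓

s = -8, t = 22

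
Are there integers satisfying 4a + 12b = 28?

Step 1: Compute gcd(4, 12).
gcd(4, 12) = 4

Step 2: Check divisibility.
Does 4 divide 28? 28 = 4 x 7, so yes.

By the theorem on linear Diophantine equations, 4a + 12b = 28 has integer solutions if and only if gcd(4, 12) divides 28. Since 4 | 28, solutions exist.

Yes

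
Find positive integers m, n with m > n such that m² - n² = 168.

Factor: m² - n² = (m+n)(m-n) = 168.
We need two factors of 168 with the same parity.
Use m+n = 84 and m-n = 2 (product 84·2 = 168).
Adding: 2m = 86, so m = 43.
Subtracting: 2n = 82, so n = 41.
Check: 43² - 41² = 1849 - 1681 = 168 ✓

m = 43, n = 41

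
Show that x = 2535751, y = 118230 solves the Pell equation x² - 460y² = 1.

Compute x² = 2535751² = 6430033134001
Compute 460y² = 460·118230² = 460·13978332900 = 6430033134000
x² - 460y² = 6430033134001 - 6430033134000 = 1
Since this equals 1, (2535751, 118230) is a solution.

Yes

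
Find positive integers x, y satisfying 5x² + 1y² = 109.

Try small values of x and check whether (109 - 5x²)/1 is a perfect square.
x = 3: 5·3² = 45, so 1y² = 109 - 45 = 64, giving y² = 64, y = 8.
Check: 5·3² + 1·8² = 45 + 64 = 109 ✓

x = 3, y = 8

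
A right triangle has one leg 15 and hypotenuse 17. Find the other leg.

b² = c² - a² = 289 - 225 = 64
b = 8

8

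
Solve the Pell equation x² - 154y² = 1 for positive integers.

We seek the smallest positive integers (x, y) with x² - 154y² = 1, i.e., x² = 154y² + 1.
Try successive y values:
y = 1: x² = 154·1² + 1 = 155, not a perfect square
y = 2: x² = 154·2² + 1 = 617, not a perfect square
y = 3: x² = 154·3² + 1 = 1387, not a perfect square
... continuing the search (or via continued fractions) ...
y = 1716: x² = 154·1716² + 1 = 453477025, x = 21295 ✓

Verify: 21295² - 154·1716² = 453477025 - 453477024 = 1 ✓

x = 21295, y = 1716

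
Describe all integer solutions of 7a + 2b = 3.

Step 1: Compute gcd(7, 2) = 1.
Since 1 divides 3, solutions exist.

Step 2: Find a particular solution using extended Euclidean algorithm.
We get a₀ = 3, b₀ = -9.
Check: 7*3 + 2*-9 = 3 = 3 ✓

Step 3: Write the general solution.
a = 3 + (2/1)t = 3 + 2t
b = -9 - (7/1)t = -9 - 7t
for any integer t.

a = 3 + 2t, b = -9 - 7t for integer t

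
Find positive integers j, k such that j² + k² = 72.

Search for j with 72 - j² a perfect square.
j = 6: 72 - 6² = 72 - 36 = 36 = 6² ✓
So j = 6, k = 6.

j = 6, k = 6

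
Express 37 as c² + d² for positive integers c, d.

We need to find integers c, d > 0 such that c² + d² = 37.
Trying c = 1: d² = 37 - 1² = 37 - 1 = 36
d = 6
Check: 1² + 6² = 1 + 36 = 37 ✓

37 = 1² + 6²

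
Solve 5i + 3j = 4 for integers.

Step 1: Check solvability.
gcd(5, 3) = 1
Since 1 divides 4, solutions exist.

Step 2: Apply extended Euclidean algorithm to find gcd.
We find integers such that 5*x0 + 3*y0 = 1

Step 3: Scale the particular solution.
Multiply by 4/1 = 4:
i = -4, j = 8

Step 4: Verify.
5*(-4) + 3*(8) = 4 = 4 ✓

i = -4, j = 8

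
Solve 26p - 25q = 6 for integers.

Step 1: Check solvability.
gcd(26, 25) = 1
Since 1 divides 6, solutions exist.

Step 2: Apply extended Euclidean algorithm to find gcd.
We find integers such that 26*x0 + 25*y0 = 1

Step 3: Scale the particular solution.
Multiply by 6/1 = 6:
p = 6, q = 6

Step 4: Verify.
26*(6) - 25*(6) = 6 = 6 ✓

p = 6, q = 6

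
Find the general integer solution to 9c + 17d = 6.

Step 1: Compute gcd(9, 17) = 1.
Since 1 divides 6, solutions exist.

Step 2: Find a particular solution using extended Euclidean algorithm.
We get c₀ = 12, d₀ = -6.
Check: 9*12 + 17*-6 = 6 = 6 ✓

Step 3: Write the general solution.
c = 12 + (17/1)t = 12 + 17t
d = -6 - (9/1)t = -6 - 9t
for any integer t.

c = 12 + 17t, d = -6 - 9t for integer t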